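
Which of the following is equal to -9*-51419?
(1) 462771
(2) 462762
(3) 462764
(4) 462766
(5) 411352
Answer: 1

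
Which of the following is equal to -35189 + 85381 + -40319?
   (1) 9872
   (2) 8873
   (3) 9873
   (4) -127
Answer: 3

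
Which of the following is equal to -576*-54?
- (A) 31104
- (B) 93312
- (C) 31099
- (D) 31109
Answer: A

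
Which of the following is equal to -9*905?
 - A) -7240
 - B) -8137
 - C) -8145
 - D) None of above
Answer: C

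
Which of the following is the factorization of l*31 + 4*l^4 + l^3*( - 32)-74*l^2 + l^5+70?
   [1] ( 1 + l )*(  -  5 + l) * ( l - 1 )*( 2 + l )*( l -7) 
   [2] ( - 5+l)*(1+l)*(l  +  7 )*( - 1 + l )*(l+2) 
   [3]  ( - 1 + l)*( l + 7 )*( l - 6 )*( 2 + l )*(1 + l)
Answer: 2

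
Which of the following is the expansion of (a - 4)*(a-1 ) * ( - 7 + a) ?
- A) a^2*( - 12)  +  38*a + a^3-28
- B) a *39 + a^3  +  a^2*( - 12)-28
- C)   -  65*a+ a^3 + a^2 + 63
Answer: B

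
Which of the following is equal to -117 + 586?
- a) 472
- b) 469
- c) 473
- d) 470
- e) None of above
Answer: b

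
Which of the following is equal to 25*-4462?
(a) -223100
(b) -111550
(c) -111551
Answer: b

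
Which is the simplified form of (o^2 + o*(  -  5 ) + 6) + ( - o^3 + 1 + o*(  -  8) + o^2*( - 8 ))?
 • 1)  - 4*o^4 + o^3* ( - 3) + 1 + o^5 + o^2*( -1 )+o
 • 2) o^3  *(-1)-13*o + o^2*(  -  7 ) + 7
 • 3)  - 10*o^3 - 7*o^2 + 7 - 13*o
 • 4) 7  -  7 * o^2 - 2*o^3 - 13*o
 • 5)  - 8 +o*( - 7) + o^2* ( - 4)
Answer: 2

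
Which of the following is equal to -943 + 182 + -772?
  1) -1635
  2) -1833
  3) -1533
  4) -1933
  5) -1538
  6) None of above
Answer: 3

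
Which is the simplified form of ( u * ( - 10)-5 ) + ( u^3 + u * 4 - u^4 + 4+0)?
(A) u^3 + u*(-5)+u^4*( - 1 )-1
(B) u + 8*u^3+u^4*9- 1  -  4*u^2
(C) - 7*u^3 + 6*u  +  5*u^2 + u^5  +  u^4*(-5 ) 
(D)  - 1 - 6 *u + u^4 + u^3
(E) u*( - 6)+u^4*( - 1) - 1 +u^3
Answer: E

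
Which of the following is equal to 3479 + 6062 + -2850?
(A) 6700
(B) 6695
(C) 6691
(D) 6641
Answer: C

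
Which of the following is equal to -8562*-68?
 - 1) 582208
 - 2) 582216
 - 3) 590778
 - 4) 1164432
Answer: 2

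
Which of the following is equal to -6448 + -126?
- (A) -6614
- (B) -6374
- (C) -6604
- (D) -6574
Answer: D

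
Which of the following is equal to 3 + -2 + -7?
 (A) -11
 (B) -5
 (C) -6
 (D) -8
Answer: C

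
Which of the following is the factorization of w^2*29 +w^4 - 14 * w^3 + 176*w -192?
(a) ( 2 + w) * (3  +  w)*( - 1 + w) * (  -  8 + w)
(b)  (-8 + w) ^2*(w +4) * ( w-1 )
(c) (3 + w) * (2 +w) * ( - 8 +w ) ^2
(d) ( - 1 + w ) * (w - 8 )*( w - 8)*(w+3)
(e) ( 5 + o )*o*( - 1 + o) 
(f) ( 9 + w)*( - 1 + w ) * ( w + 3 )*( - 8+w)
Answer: d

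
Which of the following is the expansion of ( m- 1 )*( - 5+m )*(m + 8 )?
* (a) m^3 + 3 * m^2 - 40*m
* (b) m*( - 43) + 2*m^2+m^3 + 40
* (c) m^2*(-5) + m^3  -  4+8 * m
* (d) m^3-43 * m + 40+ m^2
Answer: b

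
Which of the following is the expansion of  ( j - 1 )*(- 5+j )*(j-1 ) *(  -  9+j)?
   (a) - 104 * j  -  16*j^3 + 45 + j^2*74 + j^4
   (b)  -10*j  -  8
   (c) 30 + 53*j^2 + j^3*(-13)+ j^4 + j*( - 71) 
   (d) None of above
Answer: a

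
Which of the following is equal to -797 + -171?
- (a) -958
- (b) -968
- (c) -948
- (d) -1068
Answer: b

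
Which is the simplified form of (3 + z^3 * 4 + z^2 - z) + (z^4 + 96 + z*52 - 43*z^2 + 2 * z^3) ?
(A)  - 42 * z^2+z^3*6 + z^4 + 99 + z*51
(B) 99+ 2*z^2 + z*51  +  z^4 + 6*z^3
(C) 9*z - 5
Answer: A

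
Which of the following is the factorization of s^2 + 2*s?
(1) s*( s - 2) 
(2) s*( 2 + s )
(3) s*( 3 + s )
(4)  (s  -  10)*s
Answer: 2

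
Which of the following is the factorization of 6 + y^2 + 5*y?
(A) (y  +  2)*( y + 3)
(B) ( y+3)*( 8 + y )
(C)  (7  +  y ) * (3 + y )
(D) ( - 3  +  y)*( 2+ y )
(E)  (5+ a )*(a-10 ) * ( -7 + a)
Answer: A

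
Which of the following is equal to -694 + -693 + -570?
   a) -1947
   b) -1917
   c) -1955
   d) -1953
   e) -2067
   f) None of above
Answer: f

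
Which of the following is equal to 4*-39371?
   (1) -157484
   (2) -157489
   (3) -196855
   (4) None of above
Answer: 1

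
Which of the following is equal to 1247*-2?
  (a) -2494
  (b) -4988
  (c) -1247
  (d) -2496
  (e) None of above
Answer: a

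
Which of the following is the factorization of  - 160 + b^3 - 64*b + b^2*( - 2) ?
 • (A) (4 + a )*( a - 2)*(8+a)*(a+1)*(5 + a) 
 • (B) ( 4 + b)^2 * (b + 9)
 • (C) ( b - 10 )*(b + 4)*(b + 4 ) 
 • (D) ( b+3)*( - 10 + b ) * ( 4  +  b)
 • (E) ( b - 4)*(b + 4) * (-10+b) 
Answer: C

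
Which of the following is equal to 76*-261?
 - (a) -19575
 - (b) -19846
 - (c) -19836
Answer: c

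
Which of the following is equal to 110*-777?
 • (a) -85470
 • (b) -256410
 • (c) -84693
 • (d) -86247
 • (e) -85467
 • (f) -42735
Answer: a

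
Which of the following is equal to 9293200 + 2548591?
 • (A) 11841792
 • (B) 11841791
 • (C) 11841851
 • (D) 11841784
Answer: B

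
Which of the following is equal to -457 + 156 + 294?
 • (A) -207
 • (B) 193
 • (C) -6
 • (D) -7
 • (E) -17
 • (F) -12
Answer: D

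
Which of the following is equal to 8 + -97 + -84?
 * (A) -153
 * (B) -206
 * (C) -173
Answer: C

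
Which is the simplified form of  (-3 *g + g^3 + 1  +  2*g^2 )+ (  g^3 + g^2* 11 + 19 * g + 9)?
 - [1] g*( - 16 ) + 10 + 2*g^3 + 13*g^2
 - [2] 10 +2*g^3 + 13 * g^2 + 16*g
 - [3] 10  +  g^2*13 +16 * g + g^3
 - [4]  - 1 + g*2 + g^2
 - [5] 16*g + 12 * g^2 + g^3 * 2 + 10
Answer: 2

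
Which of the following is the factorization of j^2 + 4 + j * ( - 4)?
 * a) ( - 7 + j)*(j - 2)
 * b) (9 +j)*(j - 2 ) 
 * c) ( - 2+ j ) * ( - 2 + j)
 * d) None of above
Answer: c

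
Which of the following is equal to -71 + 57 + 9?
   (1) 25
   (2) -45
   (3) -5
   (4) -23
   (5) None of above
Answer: 3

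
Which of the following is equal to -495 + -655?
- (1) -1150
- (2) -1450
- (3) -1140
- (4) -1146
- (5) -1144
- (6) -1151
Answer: 1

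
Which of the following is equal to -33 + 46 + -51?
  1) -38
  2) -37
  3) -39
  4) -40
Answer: 1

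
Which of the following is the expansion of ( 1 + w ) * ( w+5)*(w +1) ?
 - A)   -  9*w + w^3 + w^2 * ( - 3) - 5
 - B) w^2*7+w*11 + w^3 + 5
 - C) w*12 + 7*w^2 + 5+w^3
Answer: B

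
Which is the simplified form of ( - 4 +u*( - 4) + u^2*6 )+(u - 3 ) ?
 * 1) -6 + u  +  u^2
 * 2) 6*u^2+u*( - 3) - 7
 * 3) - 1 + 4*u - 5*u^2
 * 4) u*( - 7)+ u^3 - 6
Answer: 2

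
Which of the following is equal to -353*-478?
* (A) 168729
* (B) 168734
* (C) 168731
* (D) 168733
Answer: B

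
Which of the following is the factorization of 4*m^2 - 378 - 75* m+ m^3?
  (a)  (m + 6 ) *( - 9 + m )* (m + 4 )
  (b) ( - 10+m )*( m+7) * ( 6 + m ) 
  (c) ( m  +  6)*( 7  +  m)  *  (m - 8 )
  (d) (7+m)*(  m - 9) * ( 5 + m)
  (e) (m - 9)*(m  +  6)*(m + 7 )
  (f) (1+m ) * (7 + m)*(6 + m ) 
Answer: e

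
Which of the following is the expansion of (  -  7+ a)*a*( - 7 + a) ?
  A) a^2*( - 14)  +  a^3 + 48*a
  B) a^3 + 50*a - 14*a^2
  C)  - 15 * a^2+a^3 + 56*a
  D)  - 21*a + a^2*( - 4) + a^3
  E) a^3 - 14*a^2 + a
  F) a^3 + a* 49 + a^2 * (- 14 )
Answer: F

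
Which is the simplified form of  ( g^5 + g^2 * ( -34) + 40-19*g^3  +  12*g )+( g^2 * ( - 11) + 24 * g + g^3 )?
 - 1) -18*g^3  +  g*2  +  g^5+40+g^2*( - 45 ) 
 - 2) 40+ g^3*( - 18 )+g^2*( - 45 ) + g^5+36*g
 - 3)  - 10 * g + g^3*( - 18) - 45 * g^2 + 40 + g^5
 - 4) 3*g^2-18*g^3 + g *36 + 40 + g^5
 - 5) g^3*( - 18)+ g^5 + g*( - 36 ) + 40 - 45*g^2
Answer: 2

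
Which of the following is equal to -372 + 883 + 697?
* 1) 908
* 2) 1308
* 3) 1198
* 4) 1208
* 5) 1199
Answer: 4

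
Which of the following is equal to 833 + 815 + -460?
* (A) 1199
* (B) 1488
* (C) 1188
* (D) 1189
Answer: C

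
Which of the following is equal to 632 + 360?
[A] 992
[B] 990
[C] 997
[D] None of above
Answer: A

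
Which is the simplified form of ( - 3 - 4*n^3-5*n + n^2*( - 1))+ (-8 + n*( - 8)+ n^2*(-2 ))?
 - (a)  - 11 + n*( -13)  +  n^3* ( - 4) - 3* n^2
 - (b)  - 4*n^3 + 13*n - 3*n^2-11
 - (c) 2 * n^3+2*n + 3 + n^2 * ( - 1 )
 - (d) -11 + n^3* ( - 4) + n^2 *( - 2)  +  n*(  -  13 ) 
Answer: a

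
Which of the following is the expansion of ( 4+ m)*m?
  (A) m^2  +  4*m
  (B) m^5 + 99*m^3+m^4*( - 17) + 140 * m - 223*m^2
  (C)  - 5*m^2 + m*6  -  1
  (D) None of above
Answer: A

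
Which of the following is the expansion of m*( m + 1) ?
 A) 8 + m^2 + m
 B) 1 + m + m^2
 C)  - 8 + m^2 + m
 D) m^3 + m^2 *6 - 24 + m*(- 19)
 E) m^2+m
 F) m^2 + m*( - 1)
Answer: E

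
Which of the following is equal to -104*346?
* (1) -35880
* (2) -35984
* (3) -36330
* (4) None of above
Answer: 2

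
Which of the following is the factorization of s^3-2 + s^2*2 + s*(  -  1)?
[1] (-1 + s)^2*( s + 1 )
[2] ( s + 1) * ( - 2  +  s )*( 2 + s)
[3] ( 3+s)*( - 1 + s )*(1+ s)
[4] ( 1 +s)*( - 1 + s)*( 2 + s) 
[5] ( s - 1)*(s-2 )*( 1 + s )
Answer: 4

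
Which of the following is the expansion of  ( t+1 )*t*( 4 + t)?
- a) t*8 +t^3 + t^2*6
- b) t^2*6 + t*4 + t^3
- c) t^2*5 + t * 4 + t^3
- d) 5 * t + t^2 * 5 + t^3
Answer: c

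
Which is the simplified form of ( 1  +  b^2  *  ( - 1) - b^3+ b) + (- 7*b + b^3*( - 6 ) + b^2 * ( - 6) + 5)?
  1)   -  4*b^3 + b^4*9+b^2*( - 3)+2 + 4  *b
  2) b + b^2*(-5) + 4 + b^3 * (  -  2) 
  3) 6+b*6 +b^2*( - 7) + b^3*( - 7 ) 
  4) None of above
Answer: 4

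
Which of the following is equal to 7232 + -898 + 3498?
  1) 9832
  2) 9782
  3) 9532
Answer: 1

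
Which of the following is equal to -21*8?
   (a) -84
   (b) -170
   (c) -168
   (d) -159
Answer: c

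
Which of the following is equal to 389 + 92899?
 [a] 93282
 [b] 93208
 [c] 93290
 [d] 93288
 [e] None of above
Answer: d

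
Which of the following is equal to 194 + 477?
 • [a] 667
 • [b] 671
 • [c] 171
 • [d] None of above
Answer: b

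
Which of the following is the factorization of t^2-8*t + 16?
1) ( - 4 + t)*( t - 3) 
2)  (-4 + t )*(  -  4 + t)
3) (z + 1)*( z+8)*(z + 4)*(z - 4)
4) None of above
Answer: 2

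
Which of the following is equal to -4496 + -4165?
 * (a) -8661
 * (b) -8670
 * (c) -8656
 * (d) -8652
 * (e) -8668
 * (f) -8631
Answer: a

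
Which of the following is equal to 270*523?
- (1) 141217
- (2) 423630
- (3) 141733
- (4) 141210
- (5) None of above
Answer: 4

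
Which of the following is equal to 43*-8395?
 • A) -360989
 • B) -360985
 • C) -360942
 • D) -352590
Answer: B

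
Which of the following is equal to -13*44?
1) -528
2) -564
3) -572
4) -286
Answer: 3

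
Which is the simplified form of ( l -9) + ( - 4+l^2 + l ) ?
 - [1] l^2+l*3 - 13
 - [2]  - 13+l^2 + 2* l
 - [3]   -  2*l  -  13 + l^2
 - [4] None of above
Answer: 2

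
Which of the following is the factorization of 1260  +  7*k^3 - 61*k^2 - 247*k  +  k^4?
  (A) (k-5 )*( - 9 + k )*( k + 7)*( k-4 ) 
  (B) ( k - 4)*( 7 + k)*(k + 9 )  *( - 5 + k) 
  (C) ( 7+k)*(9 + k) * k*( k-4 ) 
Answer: B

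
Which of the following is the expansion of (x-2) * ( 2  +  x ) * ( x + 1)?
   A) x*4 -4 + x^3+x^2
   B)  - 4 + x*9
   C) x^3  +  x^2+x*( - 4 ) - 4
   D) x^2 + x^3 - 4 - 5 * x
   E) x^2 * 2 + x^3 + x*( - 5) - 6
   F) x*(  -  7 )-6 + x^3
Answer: C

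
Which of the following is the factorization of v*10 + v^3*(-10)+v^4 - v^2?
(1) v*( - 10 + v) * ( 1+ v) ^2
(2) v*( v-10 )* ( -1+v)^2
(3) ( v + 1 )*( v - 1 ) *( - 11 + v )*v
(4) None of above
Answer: 4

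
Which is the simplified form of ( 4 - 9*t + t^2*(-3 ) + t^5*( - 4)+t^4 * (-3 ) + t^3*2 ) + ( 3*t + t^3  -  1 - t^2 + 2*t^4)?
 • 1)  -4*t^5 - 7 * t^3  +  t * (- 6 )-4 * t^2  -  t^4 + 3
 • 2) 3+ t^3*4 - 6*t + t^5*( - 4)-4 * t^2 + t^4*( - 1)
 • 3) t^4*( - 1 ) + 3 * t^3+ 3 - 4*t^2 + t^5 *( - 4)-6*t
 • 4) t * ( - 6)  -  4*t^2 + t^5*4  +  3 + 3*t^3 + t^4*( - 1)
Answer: 3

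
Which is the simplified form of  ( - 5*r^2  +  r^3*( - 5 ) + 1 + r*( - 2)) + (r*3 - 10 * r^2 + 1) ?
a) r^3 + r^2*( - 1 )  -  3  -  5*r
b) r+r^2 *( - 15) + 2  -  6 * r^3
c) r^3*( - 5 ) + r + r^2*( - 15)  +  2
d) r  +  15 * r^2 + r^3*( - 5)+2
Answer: c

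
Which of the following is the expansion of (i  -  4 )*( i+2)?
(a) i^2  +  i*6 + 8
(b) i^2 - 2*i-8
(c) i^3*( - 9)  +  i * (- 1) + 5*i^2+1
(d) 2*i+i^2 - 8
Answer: b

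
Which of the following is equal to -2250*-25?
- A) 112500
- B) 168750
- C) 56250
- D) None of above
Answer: C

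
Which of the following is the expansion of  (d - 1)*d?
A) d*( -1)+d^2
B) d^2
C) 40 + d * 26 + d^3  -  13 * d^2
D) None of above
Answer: A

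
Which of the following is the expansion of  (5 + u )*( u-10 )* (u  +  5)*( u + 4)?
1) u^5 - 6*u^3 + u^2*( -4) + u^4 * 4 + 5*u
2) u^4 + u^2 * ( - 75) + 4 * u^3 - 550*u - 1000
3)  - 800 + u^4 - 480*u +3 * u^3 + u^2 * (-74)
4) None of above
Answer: 2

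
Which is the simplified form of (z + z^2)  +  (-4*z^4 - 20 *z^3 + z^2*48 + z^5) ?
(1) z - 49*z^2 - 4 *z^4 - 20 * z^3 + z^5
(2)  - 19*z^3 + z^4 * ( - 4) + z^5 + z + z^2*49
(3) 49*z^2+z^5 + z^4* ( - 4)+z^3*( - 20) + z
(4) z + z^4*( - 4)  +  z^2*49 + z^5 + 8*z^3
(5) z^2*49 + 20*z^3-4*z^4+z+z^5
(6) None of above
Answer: 3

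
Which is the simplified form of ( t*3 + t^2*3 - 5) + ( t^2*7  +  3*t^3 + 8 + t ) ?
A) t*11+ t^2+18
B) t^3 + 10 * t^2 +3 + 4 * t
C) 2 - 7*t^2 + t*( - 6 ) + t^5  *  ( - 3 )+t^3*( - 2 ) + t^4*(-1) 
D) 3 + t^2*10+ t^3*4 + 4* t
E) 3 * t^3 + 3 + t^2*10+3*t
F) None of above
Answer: F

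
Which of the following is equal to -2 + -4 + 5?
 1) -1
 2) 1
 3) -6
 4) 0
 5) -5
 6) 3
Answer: 1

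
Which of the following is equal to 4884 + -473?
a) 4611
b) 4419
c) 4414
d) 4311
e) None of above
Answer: e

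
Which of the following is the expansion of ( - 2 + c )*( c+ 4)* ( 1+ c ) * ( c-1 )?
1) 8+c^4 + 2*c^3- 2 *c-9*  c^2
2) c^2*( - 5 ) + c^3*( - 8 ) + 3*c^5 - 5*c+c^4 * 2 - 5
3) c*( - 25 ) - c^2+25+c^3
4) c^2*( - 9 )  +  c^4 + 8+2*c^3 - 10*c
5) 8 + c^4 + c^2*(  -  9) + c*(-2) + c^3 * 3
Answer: 1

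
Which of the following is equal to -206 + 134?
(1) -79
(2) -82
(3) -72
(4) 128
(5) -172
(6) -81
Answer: 3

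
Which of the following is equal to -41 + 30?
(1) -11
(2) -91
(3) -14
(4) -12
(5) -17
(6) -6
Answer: 1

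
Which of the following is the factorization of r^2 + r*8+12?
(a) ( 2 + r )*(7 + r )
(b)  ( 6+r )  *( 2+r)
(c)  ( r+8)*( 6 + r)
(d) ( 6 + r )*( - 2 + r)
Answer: b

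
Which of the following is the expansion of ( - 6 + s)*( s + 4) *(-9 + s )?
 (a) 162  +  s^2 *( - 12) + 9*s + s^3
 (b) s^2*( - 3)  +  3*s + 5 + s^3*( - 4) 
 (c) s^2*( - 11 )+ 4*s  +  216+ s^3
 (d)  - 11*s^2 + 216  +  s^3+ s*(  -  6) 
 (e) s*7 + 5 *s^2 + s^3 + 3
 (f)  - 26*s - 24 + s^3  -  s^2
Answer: d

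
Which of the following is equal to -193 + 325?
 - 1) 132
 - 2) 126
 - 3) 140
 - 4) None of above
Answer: 1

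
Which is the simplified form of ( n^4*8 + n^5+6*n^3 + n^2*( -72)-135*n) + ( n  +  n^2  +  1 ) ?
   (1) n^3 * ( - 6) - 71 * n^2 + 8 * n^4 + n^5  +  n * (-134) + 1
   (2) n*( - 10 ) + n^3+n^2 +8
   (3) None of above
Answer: 3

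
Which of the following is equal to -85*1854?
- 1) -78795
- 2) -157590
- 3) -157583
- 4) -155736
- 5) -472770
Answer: 2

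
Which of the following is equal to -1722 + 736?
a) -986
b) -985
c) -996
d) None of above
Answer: a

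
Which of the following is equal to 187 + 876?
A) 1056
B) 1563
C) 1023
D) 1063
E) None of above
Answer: D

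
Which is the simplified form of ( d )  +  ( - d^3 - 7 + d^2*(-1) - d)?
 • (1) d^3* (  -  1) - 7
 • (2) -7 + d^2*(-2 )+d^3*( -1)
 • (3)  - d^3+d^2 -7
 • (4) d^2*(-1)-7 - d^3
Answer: 4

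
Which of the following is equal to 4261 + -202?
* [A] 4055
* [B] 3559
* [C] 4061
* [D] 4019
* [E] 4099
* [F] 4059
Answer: F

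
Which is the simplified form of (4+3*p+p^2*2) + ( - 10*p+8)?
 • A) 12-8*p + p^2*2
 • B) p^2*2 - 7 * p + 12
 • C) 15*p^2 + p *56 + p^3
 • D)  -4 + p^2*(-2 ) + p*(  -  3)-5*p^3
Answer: B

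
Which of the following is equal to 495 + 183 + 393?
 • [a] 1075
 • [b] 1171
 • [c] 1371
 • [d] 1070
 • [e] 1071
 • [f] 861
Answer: e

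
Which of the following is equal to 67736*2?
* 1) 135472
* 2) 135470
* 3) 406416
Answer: 1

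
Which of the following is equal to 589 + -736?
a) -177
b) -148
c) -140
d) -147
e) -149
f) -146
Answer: d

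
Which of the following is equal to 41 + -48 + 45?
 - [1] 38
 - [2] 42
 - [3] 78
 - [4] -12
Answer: 1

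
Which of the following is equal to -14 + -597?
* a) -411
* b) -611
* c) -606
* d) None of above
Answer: b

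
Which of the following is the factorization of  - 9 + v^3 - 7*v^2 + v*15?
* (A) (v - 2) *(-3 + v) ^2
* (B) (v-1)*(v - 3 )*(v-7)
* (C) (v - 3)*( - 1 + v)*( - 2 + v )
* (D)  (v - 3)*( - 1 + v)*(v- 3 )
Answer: D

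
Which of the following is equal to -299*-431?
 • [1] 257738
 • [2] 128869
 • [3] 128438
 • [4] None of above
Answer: 2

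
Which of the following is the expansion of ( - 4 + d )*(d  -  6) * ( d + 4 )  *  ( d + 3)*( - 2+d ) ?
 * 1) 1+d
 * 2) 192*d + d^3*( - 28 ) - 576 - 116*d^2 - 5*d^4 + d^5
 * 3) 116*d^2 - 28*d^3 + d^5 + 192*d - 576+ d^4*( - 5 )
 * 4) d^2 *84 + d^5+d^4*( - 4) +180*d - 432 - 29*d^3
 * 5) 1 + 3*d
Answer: 3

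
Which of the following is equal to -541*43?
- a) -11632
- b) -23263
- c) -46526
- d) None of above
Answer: b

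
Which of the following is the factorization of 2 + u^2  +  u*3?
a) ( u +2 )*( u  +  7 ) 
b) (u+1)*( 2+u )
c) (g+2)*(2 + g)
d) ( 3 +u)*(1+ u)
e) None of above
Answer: b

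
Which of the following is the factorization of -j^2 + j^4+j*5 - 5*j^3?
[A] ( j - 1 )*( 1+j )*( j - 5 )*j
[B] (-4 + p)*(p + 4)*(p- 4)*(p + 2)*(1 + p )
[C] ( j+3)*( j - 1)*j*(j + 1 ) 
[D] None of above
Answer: A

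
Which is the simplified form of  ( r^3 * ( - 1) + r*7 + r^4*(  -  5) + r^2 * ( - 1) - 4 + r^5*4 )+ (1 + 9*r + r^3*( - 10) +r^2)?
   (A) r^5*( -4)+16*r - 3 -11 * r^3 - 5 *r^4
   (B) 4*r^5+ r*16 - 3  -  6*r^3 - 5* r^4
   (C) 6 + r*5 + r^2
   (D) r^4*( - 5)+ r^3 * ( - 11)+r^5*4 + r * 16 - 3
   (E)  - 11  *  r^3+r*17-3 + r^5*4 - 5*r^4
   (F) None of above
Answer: D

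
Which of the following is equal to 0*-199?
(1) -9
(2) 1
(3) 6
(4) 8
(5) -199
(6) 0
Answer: 6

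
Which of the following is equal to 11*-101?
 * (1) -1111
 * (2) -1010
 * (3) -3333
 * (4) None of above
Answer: 1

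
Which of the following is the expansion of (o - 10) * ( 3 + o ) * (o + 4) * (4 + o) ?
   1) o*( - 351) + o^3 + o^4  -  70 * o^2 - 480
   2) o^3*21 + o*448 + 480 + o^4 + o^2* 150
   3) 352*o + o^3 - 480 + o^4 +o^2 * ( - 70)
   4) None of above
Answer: 4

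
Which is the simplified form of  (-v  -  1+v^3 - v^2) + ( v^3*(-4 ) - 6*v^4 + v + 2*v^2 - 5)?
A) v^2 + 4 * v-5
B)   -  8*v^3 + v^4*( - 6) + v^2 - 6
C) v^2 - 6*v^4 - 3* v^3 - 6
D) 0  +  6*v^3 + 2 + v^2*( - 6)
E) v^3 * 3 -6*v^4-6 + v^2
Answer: C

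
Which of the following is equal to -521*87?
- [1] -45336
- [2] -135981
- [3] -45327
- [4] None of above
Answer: 3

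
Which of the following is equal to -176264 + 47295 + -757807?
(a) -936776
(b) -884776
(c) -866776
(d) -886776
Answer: d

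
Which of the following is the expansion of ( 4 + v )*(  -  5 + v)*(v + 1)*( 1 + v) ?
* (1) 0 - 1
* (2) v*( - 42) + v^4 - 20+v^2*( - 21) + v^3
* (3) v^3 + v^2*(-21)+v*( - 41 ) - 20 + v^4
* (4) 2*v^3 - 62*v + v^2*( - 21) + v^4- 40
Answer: 3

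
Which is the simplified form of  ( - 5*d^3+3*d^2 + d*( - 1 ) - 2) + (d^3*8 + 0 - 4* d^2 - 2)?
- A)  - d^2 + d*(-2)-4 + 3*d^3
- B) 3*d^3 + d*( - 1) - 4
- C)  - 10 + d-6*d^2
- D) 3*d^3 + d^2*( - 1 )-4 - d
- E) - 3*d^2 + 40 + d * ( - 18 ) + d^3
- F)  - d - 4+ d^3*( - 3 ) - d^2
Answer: D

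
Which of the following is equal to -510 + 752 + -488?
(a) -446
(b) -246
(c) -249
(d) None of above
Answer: b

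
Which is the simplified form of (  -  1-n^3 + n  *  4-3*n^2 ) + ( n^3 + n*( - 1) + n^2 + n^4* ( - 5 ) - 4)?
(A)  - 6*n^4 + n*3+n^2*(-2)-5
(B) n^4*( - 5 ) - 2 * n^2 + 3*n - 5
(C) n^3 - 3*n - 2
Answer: B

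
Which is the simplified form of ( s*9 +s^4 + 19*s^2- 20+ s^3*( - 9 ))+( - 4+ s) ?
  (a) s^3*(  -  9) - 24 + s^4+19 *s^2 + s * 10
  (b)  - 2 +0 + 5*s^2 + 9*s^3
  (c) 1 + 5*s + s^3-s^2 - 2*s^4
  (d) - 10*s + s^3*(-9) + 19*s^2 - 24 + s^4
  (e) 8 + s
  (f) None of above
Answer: a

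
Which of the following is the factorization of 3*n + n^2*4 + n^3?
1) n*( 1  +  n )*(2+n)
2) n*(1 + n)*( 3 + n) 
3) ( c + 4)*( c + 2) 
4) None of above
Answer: 2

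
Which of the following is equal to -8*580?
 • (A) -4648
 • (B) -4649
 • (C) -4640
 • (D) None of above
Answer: C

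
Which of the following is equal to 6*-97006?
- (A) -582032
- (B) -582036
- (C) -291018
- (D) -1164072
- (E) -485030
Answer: B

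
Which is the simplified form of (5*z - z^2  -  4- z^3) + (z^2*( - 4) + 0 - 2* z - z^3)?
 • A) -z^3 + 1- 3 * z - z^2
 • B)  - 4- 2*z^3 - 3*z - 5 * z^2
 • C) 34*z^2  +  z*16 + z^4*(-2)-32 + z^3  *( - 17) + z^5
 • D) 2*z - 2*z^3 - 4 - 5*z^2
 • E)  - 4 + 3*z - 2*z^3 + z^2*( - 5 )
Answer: E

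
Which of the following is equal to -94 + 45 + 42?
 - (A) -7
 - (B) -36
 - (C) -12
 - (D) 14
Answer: A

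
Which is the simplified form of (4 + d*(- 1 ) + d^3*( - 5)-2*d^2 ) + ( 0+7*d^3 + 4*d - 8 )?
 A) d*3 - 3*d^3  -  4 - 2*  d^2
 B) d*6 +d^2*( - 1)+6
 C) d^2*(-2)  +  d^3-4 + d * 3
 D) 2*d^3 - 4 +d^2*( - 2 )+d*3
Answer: D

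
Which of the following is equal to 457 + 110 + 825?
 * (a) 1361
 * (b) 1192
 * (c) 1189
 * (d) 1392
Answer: d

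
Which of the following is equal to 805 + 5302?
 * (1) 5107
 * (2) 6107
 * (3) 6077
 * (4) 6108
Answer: 2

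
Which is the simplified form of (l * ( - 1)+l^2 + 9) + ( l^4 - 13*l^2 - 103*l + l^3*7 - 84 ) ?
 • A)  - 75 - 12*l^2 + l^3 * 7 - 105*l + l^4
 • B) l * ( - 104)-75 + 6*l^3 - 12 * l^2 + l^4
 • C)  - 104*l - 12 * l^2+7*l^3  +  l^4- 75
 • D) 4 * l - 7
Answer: C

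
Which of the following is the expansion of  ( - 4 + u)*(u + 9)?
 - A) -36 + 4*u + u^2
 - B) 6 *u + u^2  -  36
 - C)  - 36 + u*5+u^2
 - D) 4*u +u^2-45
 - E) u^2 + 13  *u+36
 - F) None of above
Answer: C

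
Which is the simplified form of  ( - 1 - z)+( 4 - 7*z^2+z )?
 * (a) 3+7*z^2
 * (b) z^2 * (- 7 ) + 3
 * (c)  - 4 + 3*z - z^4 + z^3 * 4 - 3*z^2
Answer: b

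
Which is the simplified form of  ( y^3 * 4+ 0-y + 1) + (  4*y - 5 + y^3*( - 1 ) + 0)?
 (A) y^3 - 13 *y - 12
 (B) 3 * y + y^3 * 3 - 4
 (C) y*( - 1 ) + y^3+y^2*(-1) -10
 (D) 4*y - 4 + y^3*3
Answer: B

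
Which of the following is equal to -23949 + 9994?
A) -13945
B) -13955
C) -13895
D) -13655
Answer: B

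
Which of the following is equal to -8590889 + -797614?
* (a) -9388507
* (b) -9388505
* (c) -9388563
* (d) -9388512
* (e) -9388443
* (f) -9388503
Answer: f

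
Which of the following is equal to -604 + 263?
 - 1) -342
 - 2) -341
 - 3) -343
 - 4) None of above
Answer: 2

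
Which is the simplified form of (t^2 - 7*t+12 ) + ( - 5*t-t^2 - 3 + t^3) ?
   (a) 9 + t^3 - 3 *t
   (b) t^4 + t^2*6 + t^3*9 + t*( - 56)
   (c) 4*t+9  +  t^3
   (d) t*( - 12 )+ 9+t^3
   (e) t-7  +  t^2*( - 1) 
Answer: d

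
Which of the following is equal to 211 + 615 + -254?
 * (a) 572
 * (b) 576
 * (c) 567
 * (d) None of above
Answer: a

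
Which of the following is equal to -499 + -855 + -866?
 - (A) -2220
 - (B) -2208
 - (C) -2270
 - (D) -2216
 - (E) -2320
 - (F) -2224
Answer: A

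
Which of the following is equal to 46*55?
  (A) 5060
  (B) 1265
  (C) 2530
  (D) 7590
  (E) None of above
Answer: C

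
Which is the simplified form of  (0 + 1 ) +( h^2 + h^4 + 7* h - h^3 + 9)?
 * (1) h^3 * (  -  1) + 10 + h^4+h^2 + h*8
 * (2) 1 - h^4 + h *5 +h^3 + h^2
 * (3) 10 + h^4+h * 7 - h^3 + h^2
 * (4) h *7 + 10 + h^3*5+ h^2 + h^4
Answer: 3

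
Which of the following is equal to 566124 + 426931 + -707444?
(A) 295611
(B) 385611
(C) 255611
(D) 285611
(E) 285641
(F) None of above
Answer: D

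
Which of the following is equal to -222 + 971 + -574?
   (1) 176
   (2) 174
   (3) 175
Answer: 3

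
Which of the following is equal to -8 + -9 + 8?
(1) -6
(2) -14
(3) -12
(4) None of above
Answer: 4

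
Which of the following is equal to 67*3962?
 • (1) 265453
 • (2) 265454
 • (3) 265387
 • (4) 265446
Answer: 2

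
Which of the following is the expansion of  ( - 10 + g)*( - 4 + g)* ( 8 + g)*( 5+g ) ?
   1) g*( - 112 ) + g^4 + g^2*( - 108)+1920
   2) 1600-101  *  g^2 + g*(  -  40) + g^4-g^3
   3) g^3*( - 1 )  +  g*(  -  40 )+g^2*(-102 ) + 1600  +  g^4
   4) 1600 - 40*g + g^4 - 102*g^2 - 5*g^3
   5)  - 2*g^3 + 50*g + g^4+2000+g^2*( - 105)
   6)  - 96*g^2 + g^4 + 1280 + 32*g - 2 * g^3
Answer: 3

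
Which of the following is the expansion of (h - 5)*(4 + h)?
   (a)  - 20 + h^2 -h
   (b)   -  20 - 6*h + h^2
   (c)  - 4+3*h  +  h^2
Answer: a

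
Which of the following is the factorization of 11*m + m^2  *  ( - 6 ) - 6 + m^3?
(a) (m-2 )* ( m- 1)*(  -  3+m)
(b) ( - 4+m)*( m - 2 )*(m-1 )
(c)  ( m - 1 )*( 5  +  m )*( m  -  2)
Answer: a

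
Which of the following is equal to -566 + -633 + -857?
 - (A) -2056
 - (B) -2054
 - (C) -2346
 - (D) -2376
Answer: A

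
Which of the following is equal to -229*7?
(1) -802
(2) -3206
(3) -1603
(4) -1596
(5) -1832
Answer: 3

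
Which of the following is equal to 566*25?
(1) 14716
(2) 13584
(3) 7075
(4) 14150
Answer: 4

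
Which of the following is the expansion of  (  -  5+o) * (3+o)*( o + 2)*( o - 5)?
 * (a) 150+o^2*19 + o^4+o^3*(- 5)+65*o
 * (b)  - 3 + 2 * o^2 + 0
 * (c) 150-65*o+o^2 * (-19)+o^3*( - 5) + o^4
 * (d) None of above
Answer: d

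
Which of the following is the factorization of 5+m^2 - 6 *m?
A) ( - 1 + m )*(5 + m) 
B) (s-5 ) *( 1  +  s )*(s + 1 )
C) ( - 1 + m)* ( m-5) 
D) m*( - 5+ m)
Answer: C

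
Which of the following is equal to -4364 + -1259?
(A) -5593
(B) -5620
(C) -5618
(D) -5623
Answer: D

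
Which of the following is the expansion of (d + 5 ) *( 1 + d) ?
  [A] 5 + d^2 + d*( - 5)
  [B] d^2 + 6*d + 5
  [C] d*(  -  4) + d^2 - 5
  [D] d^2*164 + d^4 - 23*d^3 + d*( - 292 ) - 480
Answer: B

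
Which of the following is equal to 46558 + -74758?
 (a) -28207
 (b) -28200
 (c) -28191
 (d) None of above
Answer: b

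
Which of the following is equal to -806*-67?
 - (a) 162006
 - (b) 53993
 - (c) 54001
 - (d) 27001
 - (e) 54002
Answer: e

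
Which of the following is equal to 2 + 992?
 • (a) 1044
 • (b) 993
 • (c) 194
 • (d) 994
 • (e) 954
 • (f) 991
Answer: d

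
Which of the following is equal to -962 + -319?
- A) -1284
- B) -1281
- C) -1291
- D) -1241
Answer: B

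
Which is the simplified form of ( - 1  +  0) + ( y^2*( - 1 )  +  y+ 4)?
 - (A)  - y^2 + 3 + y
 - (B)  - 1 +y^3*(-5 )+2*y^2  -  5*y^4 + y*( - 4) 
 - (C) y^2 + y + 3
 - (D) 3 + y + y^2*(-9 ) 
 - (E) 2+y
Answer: A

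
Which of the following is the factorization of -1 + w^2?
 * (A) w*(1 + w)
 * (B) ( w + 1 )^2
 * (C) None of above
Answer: C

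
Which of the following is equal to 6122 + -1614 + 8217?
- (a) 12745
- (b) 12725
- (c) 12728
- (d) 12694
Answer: b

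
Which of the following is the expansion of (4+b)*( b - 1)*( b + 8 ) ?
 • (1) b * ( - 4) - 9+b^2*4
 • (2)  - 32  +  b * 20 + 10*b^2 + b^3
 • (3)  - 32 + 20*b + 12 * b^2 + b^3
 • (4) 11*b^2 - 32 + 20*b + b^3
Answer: 4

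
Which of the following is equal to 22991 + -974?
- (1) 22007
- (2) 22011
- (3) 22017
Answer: 3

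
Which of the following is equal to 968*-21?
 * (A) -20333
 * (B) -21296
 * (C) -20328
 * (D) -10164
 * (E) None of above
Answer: C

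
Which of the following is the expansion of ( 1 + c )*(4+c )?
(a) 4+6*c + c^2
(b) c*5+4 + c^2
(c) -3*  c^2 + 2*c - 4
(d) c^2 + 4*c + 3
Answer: b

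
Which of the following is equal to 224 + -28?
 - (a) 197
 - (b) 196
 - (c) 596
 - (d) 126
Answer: b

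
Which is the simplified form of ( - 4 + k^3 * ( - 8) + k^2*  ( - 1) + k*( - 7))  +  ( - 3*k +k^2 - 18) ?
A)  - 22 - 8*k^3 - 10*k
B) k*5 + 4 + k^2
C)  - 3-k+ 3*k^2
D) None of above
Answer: A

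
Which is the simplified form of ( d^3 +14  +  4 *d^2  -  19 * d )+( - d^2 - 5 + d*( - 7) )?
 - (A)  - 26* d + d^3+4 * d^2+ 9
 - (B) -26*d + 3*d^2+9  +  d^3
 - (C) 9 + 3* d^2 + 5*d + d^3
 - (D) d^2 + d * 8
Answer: B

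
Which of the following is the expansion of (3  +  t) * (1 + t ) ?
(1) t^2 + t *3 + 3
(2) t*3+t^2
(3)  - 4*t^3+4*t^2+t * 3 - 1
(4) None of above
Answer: 4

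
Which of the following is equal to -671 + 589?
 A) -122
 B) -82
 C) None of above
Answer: B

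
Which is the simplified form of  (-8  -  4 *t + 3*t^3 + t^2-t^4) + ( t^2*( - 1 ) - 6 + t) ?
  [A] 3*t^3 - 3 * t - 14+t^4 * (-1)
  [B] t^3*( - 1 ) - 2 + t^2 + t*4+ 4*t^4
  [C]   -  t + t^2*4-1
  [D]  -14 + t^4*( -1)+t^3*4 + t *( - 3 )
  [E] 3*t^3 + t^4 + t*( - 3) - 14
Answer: A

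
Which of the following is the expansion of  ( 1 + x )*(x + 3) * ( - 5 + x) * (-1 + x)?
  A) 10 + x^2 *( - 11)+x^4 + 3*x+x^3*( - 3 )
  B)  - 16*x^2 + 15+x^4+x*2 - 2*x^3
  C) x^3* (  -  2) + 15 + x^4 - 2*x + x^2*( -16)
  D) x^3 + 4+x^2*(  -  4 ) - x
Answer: B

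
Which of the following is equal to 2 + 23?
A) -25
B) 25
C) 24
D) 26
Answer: B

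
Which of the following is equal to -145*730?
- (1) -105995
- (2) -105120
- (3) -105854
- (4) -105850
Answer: 4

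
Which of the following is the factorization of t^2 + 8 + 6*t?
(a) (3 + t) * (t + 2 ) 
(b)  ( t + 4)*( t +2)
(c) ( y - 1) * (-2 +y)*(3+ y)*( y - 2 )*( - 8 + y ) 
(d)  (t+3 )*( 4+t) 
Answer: b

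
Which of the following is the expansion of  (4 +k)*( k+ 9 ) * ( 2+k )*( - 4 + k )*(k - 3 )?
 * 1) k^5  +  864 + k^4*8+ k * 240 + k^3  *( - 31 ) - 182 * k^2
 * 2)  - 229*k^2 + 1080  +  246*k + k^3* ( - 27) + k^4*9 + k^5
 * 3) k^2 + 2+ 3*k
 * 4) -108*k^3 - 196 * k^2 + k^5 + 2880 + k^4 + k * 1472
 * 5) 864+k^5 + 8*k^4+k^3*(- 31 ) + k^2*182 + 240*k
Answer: 1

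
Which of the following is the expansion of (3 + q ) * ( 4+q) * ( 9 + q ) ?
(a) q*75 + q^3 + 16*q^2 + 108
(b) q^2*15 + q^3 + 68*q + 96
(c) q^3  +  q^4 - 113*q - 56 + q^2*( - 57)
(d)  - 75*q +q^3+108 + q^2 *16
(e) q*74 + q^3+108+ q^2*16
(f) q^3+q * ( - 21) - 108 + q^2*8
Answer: a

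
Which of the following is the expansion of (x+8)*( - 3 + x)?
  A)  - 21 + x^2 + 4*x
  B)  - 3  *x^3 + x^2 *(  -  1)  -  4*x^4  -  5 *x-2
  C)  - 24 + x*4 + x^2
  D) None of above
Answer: D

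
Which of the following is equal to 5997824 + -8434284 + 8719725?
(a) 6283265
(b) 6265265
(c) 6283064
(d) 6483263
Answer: a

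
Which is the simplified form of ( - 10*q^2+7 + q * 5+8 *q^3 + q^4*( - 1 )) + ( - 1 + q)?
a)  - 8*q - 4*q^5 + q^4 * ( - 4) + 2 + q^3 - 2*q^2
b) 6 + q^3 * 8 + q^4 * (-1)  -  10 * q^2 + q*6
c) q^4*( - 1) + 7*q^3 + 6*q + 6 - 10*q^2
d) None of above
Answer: b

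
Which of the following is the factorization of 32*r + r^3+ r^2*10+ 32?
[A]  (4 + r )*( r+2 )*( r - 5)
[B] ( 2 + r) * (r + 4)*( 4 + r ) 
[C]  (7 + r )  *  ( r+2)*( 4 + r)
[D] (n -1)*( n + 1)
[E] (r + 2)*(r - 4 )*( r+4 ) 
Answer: B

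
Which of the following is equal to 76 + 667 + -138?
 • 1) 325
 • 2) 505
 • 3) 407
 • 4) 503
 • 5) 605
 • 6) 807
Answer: 5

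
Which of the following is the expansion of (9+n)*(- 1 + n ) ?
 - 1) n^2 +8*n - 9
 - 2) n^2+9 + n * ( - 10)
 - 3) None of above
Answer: 1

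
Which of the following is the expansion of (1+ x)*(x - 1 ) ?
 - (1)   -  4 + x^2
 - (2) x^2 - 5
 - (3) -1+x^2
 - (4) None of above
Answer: 3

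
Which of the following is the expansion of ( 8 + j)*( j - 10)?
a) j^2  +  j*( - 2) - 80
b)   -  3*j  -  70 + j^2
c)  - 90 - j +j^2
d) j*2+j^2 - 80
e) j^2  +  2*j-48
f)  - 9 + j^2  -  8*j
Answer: a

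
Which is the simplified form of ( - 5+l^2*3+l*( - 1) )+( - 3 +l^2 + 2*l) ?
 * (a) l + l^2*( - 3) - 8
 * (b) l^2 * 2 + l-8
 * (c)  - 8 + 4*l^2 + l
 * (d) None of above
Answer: c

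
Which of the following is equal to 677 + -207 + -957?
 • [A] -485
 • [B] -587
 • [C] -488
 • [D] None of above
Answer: D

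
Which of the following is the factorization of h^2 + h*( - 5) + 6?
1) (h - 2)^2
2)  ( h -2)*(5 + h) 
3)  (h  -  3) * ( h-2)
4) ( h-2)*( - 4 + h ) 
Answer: 3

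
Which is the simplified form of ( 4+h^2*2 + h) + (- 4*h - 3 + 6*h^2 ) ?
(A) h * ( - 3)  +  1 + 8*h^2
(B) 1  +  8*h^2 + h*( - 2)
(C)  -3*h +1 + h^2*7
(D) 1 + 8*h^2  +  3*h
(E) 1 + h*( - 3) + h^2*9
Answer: A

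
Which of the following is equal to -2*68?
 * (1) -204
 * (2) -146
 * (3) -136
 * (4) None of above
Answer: 3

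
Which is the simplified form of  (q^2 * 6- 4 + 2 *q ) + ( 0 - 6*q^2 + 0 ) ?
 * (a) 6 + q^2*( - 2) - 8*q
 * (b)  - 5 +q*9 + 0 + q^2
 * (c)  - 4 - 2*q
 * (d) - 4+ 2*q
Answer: d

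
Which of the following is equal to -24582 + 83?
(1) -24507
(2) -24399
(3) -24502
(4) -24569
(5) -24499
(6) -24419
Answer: 5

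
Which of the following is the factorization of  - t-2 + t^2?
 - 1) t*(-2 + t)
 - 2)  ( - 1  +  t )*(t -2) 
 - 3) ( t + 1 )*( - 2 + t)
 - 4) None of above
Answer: 3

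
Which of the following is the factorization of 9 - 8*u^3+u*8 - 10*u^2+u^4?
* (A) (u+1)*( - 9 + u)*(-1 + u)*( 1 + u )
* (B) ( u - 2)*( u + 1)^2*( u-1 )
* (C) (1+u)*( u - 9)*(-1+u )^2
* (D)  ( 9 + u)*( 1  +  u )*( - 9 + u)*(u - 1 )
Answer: A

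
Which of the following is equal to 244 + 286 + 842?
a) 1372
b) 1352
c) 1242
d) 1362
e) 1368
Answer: a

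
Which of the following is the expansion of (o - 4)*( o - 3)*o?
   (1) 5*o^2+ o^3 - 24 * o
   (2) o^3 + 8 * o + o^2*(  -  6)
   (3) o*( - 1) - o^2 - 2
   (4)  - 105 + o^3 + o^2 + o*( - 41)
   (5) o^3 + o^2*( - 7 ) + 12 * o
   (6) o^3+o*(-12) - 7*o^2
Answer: 5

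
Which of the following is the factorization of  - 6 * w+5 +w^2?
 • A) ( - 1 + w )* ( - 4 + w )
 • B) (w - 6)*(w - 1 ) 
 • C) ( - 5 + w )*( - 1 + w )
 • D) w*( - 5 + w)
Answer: C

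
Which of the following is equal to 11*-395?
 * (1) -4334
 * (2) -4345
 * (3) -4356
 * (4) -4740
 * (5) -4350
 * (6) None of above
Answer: 2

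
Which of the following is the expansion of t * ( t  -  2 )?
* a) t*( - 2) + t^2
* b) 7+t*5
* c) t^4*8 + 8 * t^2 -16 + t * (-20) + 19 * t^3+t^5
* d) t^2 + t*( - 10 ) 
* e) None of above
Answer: a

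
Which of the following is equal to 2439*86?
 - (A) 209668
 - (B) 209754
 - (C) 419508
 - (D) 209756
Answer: B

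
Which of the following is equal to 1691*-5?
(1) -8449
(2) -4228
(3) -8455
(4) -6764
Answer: 3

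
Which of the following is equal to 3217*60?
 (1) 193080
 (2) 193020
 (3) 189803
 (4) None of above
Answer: 2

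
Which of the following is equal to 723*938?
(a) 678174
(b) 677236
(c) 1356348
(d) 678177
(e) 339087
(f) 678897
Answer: a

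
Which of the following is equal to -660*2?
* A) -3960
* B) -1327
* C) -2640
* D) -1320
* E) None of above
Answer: D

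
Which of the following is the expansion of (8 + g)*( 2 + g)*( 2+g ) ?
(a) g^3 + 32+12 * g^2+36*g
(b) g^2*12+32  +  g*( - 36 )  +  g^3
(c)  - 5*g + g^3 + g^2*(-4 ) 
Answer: a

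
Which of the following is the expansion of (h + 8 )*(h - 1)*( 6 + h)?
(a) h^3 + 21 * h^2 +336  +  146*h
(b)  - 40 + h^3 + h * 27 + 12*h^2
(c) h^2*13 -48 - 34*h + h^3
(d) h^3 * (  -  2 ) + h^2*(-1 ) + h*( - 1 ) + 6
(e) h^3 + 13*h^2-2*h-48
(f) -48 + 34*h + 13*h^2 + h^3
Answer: f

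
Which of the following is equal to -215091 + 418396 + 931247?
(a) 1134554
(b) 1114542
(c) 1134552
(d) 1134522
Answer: c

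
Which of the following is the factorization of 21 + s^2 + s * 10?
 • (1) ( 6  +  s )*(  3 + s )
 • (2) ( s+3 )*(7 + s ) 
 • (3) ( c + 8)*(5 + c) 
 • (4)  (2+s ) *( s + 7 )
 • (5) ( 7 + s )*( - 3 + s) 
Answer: 2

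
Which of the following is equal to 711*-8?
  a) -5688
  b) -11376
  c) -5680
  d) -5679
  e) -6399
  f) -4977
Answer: a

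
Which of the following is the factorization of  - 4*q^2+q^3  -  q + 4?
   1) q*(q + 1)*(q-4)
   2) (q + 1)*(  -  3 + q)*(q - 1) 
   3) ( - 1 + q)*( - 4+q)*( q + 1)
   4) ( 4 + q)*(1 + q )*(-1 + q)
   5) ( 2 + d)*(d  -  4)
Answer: 3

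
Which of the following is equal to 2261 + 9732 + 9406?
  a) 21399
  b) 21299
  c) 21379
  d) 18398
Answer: a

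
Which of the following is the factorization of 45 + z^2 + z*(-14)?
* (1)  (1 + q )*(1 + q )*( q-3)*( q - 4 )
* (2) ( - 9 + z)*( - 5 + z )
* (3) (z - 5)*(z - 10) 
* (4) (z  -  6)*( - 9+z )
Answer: 2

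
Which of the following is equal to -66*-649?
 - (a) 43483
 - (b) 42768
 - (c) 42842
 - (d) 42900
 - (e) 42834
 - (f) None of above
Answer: e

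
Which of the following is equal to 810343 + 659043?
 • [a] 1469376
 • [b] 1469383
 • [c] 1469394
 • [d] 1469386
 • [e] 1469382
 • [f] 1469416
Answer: d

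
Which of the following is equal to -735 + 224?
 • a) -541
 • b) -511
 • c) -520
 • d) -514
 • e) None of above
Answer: b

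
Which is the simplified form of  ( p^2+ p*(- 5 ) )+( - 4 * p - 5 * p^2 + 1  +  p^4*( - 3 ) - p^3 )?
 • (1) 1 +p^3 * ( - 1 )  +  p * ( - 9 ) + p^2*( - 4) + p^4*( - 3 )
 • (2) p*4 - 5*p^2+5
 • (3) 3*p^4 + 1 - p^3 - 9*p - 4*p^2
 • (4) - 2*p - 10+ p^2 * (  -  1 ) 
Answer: 1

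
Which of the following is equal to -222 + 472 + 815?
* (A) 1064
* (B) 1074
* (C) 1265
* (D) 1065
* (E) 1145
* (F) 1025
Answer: D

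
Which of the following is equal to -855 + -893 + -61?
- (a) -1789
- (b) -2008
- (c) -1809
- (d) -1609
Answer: c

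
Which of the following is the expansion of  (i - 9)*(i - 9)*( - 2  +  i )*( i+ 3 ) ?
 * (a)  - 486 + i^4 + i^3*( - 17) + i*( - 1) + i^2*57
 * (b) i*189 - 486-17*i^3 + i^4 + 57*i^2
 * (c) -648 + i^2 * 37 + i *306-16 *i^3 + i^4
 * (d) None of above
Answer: b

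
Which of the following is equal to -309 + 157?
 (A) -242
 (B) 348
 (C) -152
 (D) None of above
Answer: C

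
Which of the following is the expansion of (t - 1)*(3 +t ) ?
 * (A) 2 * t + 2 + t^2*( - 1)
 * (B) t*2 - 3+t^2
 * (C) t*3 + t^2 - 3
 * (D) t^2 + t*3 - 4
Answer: B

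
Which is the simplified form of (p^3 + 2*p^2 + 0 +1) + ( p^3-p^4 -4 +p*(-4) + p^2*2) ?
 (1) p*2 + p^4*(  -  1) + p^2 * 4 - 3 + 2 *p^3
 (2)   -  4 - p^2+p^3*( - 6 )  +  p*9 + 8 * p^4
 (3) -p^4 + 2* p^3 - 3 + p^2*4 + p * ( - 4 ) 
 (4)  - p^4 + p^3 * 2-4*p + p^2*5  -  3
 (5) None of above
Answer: 3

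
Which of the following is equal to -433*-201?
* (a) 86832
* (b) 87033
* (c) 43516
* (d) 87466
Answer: b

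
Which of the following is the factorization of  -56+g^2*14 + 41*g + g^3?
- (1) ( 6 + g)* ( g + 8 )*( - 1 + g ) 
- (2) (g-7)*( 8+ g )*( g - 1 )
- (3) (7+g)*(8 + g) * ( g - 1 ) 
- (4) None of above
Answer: 3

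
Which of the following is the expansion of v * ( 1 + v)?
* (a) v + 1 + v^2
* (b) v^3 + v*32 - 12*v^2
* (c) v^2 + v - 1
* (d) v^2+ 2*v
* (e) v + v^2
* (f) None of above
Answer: e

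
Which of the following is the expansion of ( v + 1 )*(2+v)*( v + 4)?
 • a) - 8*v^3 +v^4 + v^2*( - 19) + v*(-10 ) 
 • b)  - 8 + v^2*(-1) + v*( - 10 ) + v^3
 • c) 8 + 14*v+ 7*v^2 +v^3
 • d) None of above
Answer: c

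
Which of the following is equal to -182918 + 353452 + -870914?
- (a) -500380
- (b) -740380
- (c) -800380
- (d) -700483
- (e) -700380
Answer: e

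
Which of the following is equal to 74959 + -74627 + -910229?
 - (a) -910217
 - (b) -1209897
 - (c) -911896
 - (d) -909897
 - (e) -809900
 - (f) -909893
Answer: d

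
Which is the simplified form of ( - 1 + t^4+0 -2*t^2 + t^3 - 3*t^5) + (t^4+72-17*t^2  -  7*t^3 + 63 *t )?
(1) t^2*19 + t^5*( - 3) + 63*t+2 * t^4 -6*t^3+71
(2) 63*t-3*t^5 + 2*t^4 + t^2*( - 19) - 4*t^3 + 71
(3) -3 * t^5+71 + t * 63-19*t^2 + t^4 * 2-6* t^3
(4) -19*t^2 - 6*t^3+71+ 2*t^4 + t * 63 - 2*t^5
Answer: 3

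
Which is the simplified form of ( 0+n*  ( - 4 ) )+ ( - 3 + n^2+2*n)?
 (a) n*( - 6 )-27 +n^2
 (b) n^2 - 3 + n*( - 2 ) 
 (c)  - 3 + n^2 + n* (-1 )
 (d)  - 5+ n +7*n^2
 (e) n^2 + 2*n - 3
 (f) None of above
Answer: b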